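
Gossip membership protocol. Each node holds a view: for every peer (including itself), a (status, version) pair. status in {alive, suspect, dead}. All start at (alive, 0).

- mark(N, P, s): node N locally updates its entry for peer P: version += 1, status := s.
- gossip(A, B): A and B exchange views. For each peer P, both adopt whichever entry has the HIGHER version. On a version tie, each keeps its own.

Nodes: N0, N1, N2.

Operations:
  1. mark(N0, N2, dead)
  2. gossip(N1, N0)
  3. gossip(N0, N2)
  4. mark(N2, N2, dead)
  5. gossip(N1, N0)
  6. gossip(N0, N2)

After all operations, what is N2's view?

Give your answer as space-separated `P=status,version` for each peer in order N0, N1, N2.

Op 1: N0 marks N2=dead -> (dead,v1)
Op 2: gossip N1<->N0 -> N1.N0=(alive,v0) N1.N1=(alive,v0) N1.N2=(dead,v1) | N0.N0=(alive,v0) N0.N1=(alive,v0) N0.N2=(dead,v1)
Op 3: gossip N0<->N2 -> N0.N0=(alive,v0) N0.N1=(alive,v0) N0.N2=(dead,v1) | N2.N0=(alive,v0) N2.N1=(alive,v0) N2.N2=(dead,v1)
Op 4: N2 marks N2=dead -> (dead,v2)
Op 5: gossip N1<->N0 -> N1.N0=(alive,v0) N1.N1=(alive,v0) N1.N2=(dead,v1) | N0.N0=(alive,v0) N0.N1=(alive,v0) N0.N2=(dead,v1)
Op 6: gossip N0<->N2 -> N0.N0=(alive,v0) N0.N1=(alive,v0) N0.N2=(dead,v2) | N2.N0=(alive,v0) N2.N1=(alive,v0) N2.N2=(dead,v2)

Answer: N0=alive,0 N1=alive,0 N2=dead,2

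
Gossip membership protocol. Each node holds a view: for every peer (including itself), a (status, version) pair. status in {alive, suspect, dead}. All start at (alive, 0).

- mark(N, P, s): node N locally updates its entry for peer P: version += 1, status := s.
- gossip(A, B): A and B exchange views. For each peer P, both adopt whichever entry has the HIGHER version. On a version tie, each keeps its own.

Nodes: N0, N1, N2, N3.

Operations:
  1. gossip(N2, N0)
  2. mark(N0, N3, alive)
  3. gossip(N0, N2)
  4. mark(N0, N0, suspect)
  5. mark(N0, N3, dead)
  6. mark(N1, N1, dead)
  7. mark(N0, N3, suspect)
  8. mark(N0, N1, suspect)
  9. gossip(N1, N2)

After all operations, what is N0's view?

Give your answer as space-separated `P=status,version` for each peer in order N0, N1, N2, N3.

Op 1: gossip N2<->N0 -> N2.N0=(alive,v0) N2.N1=(alive,v0) N2.N2=(alive,v0) N2.N3=(alive,v0) | N0.N0=(alive,v0) N0.N1=(alive,v0) N0.N2=(alive,v0) N0.N3=(alive,v0)
Op 2: N0 marks N3=alive -> (alive,v1)
Op 3: gossip N0<->N2 -> N0.N0=(alive,v0) N0.N1=(alive,v0) N0.N2=(alive,v0) N0.N3=(alive,v1) | N2.N0=(alive,v0) N2.N1=(alive,v0) N2.N2=(alive,v0) N2.N3=(alive,v1)
Op 4: N0 marks N0=suspect -> (suspect,v1)
Op 5: N0 marks N3=dead -> (dead,v2)
Op 6: N1 marks N1=dead -> (dead,v1)
Op 7: N0 marks N3=suspect -> (suspect,v3)
Op 8: N0 marks N1=suspect -> (suspect,v1)
Op 9: gossip N1<->N2 -> N1.N0=(alive,v0) N1.N1=(dead,v1) N1.N2=(alive,v0) N1.N3=(alive,v1) | N2.N0=(alive,v0) N2.N1=(dead,v1) N2.N2=(alive,v0) N2.N3=(alive,v1)

Answer: N0=suspect,1 N1=suspect,1 N2=alive,0 N3=suspect,3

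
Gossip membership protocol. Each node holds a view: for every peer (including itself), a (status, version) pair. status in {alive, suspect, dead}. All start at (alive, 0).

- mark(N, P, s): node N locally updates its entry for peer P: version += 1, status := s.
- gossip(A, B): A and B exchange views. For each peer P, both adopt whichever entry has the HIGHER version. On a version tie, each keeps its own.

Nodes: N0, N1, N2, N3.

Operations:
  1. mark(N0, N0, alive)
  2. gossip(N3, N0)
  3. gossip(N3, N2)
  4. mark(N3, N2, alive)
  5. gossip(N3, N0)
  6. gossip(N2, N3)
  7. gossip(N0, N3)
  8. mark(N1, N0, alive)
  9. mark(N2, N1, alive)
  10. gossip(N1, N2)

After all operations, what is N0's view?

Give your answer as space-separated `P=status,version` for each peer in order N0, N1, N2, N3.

Answer: N0=alive,1 N1=alive,0 N2=alive,1 N3=alive,0

Derivation:
Op 1: N0 marks N0=alive -> (alive,v1)
Op 2: gossip N3<->N0 -> N3.N0=(alive,v1) N3.N1=(alive,v0) N3.N2=(alive,v0) N3.N3=(alive,v0) | N0.N0=(alive,v1) N0.N1=(alive,v0) N0.N2=(alive,v0) N0.N3=(alive,v0)
Op 3: gossip N3<->N2 -> N3.N0=(alive,v1) N3.N1=(alive,v0) N3.N2=(alive,v0) N3.N3=(alive,v0) | N2.N0=(alive,v1) N2.N1=(alive,v0) N2.N2=(alive,v0) N2.N3=(alive,v0)
Op 4: N3 marks N2=alive -> (alive,v1)
Op 5: gossip N3<->N0 -> N3.N0=(alive,v1) N3.N1=(alive,v0) N3.N2=(alive,v1) N3.N3=(alive,v0) | N0.N0=(alive,v1) N0.N1=(alive,v0) N0.N2=(alive,v1) N0.N3=(alive,v0)
Op 6: gossip N2<->N3 -> N2.N0=(alive,v1) N2.N1=(alive,v0) N2.N2=(alive,v1) N2.N3=(alive,v0) | N3.N0=(alive,v1) N3.N1=(alive,v0) N3.N2=(alive,v1) N3.N3=(alive,v0)
Op 7: gossip N0<->N3 -> N0.N0=(alive,v1) N0.N1=(alive,v0) N0.N2=(alive,v1) N0.N3=(alive,v0) | N3.N0=(alive,v1) N3.N1=(alive,v0) N3.N2=(alive,v1) N3.N3=(alive,v0)
Op 8: N1 marks N0=alive -> (alive,v1)
Op 9: N2 marks N1=alive -> (alive,v1)
Op 10: gossip N1<->N2 -> N1.N0=(alive,v1) N1.N1=(alive,v1) N1.N2=(alive,v1) N1.N3=(alive,v0) | N2.N0=(alive,v1) N2.N1=(alive,v1) N2.N2=(alive,v1) N2.N3=(alive,v0)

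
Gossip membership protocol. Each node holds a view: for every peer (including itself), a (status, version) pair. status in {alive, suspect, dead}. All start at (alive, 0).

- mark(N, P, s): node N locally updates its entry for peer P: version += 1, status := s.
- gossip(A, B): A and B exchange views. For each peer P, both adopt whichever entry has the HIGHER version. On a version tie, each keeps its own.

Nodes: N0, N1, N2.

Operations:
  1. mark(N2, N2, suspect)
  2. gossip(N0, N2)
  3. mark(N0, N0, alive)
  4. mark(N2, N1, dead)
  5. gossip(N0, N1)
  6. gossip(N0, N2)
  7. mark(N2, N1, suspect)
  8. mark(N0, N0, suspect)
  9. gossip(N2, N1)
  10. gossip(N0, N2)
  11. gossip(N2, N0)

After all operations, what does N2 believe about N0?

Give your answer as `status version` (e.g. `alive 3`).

Answer: suspect 2

Derivation:
Op 1: N2 marks N2=suspect -> (suspect,v1)
Op 2: gossip N0<->N2 -> N0.N0=(alive,v0) N0.N1=(alive,v0) N0.N2=(suspect,v1) | N2.N0=(alive,v0) N2.N1=(alive,v0) N2.N2=(suspect,v1)
Op 3: N0 marks N0=alive -> (alive,v1)
Op 4: N2 marks N1=dead -> (dead,v1)
Op 5: gossip N0<->N1 -> N0.N0=(alive,v1) N0.N1=(alive,v0) N0.N2=(suspect,v1) | N1.N0=(alive,v1) N1.N1=(alive,v0) N1.N2=(suspect,v1)
Op 6: gossip N0<->N2 -> N0.N0=(alive,v1) N0.N1=(dead,v1) N0.N2=(suspect,v1) | N2.N0=(alive,v1) N2.N1=(dead,v1) N2.N2=(suspect,v1)
Op 7: N2 marks N1=suspect -> (suspect,v2)
Op 8: N0 marks N0=suspect -> (suspect,v2)
Op 9: gossip N2<->N1 -> N2.N0=(alive,v1) N2.N1=(suspect,v2) N2.N2=(suspect,v1) | N1.N0=(alive,v1) N1.N1=(suspect,v2) N1.N2=(suspect,v1)
Op 10: gossip N0<->N2 -> N0.N0=(suspect,v2) N0.N1=(suspect,v2) N0.N2=(suspect,v1) | N2.N0=(suspect,v2) N2.N1=(suspect,v2) N2.N2=(suspect,v1)
Op 11: gossip N2<->N0 -> N2.N0=(suspect,v2) N2.N1=(suspect,v2) N2.N2=(suspect,v1) | N0.N0=(suspect,v2) N0.N1=(suspect,v2) N0.N2=(suspect,v1)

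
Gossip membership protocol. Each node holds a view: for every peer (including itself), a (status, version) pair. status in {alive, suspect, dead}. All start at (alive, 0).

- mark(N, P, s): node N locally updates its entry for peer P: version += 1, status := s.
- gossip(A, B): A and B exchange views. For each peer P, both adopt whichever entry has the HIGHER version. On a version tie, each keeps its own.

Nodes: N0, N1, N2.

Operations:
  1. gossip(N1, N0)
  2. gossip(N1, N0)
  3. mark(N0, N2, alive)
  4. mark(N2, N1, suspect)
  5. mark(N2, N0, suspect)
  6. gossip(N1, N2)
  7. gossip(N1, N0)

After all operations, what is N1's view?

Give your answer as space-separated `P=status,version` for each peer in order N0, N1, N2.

Answer: N0=suspect,1 N1=suspect,1 N2=alive,1

Derivation:
Op 1: gossip N1<->N0 -> N1.N0=(alive,v0) N1.N1=(alive,v0) N1.N2=(alive,v0) | N0.N0=(alive,v0) N0.N1=(alive,v0) N0.N2=(alive,v0)
Op 2: gossip N1<->N0 -> N1.N0=(alive,v0) N1.N1=(alive,v0) N1.N2=(alive,v0) | N0.N0=(alive,v0) N0.N1=(alive,v0) N0.N2=(alive,v0)
Op 3: N0 marks N2=alive -> (alive,v1)
Op 4: N2 marks N1=suspect -> (suspect,v1)
Op 5: N2 marks N0=suspect -> (suspect,v1)
Op 6: gossip N1<->N2 -> N1.N0=(suspect,v1) N1.N1=(suspect,v1) N1.N2=(alive,v0) | N2.N0=(suspect,v1) N2.N1=(suspect,v1) N2.N2=(alive,v0)
Op 7: gossip N1<->N0 -> N1.N0=(suspect,v1) N1.N1=(suspect,v1) N1.N2=(alive,v1) | N0.N0=(suspect,v1) N0.N1=(suspect,v1) N0.N2=(alive,v1)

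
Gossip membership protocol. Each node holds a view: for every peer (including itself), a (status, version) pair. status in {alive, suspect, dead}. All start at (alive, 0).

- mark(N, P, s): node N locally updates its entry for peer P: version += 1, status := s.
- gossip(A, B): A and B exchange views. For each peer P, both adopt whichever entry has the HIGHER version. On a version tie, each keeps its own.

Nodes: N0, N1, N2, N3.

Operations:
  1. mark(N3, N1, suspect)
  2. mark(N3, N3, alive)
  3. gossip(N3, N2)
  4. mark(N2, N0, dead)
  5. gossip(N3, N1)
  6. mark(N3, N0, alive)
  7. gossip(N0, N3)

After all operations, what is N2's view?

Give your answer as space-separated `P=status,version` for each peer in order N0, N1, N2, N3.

Op 1: N3 marks N1=suspect -> (suspect,v1)
Op 2: N3 marks N3=alive -> (alive,v1)
Op 3: gossip N3<->N2 -> N3.N0=(alive,v0) N3.N1=(suspect,v1) N3.N2=(alive,v0) N3.N3=(alive,v1) | N2.N0=(alive,v0) N2.N1=(suspect,v1) N2.N2=(alive,v0) N2.N3=(alive,v1)
Op 4: N2 marks N0=dead -> (dead,v1)
Op 5: gossip N3<->N1 -> N3.N0=(alive,v0) N3.N1=(suspect,v1) N3.N2=(alive,v0) N3.N3=(alive,v1) | N1.N0=(alive,v0) N1.N1=(suspect,v1) N1.N2=(alive,v0) N1.N3=(alive,v1)
Op 6: N3 marks N0=alive -> (alive,v1)
Op 7: gossip N0<->N3 -> N0.N0=(alive,v1) N0.N1=(suspect,v1) N0.N2=(alive,v0) N0.N3=(alive,v1) | N3.N0=(alive,v1) N3.N1=(suspect,v1) N3.N2=(alive,v0) N3.N3=(alive,v1)

Answer: N0=dead,1 N1=suspect,1 N2=alive,0 N3=alive,1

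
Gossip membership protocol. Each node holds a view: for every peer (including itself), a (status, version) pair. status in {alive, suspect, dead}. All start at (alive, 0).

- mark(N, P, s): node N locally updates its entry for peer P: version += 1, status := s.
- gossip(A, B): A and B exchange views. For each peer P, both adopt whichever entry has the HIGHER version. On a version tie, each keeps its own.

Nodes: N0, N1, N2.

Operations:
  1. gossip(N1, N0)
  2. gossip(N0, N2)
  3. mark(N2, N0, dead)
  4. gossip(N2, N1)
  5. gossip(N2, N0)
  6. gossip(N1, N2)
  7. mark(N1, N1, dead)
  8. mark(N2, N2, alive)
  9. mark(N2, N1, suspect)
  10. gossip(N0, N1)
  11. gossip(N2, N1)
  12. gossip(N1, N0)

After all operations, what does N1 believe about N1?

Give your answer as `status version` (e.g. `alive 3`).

Answer: dead 1

Derivation:
Op 1: gossip N1<->N0 -> N1.N0=(alive,v0) N1.N1=(alive,v0) N1.N2=(alive,v0) | N0.N0=(alive,v0) N0.N1=(alive,v0) N0.N2=(alive,v0)
Op 2: gossip N0<->N2 -> N0.N0=(alive,v0) N0.N1=(alive,v0) N0.N2=(alive,v0) | N2.N0=(alive,v0) N2.N1=(alive,v0) N2.N2=(alive,v0)
Op 3: N2 marks N0=dead -> (dead,v1)
Op 4: gossip N2<->N1 -> N2.N0=(dead,v1) N2.N1=(alive,v0) N2.N2=(alive,v0) | N1.N0=(dead,v1) N1.N1=(alive,v0) N1.N2=(alive,v0)
Op 5: gossip N2<->N0 -> N2.N0=(dead,v1) N2.N1=(alive,v0) N2.N2=(alive,v0) | N0.N0=(dead,v1) N0.N1=(alive,v0) N0.N2=(alive,v0)
Op 6: gossip N1<->N2 -> N1.N0=(dead,v1) N1.N1=(alive,v0) N1.N2=(alive,v0) | N2.N0=(dead,v1) N2.N1=(alive,v0) N2.N2=(alive,v0)
Op 7: N1 marks N1=dead -> (dead,v1)
Op 8: N2 marks N2=alive -> (alive,v1)
Op 9: N2 marks N1=suspect -> (suspect,v1)
Op 10: gossip N0<->N1 -> N0.N0=(dead,v1) N0.N1=(dead,v1) N0.N2=(alive,v0) | N1.N0=(dead,v1) N1.N1=(dead,v1) N1.N2=(alive,v0)
Op 11: gossip N2<->N1 -> N2.N0=(dead,v1) N2.N1=(suspect,v1) N2.N2=(alive,v1) | N1.N0=(dead,v1) N1.N1=(dead,v1) N1.N2=(alive,v1)
Op 12: gossip N1<->N0 -> N1.N0=(dead,v1) N1.N1=(dead,v1) N1.N2=(alive,v1) | N0.N0=(dead,v1) N0.N1=(dead,v1) N0.N2=(alive,v1)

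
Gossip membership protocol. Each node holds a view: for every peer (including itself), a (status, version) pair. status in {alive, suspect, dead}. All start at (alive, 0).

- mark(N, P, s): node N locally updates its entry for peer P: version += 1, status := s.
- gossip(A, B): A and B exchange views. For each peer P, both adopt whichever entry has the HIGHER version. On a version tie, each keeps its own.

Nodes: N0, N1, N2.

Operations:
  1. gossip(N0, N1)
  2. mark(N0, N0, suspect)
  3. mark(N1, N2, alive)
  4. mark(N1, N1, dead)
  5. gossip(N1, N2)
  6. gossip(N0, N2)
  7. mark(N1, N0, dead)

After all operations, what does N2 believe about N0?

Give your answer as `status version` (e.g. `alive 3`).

Answer: suspect 1

Derivation:
Op 1: gossip N0<->N1 -> N0.N0=(alive,v0) N0.N1=(alive,v0) N0.N2=(alive,v0) | N1.N0=(alive,v0) N1.N1=(alive,v0) N1.N2=(alive,v0)
Op 2: N0 marks N0=suspect -> (suspect,v1)
Op 3: N1 marks N2=alive -> (alive,v1)
Op 4: N1 marks N1=dead -> (dead,v1)
Op 5: gossip N1<->N2 -> N1.N0=(alive,v0) N1.N1=(dead,v1) N1.N2=(alive,v1) | N2.N0=(alive,v0) N2.N1=(dead,v1) N2.N2=(alive,v1)
Op 6: gossip N0<->N2 -> N0.N0=(suspect,v1) N0.N1=(dead,v1) N0.N2=(alive,v1) | N2.N0=(suspect,v1) N2.N1=(dead,v1) N2.N2=(alive,v1)
Op 7: N1 marks N0=dead -> (dead,v1)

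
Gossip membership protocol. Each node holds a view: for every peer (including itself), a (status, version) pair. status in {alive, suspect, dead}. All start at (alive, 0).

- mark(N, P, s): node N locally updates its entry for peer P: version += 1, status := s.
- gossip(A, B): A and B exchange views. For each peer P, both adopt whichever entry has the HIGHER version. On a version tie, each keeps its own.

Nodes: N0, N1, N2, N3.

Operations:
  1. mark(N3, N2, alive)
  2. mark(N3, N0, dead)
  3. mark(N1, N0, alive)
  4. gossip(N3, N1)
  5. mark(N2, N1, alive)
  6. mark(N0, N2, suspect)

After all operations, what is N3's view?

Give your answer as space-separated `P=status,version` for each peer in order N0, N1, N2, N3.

Op 1: N3 marks N2=alive -> (alive,v1)
Op 2: N3 marks N0=dead -> (dead,v1)
Op 3: N1 marks N0=alive -> (alive,v1)
Op 4: gossip N3<->N1 -> N3.N0=(dead,v1) N3.N1=(alive,v0) N3.N2=(alive,v1) N3.N3=(alive,v0) | N1.N0=(alive,v1) N1.N1=(alive,v0) N1.N2=(alive,v1) N1.N3=(alive,v0)
Op 5: N2 marks N1=alive -> (alive,v1)
Op 6: N0 marks N2=suspect -> (suspect,v1)

Answer: N0=dead,1 N1=alive,0 N2=alive,1 N3=alive,0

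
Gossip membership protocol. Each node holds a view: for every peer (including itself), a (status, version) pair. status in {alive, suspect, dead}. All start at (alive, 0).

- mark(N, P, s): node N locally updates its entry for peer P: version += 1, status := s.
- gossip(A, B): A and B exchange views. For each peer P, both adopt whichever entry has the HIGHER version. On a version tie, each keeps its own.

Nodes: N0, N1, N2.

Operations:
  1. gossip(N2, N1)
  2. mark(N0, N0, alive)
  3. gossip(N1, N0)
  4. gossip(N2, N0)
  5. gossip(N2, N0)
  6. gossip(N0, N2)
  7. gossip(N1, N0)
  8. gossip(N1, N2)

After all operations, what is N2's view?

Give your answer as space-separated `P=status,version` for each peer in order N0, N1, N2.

Op 1: gossip N2<->N1 -> N2.N0=(alive,v0) N2.N1=(alive,v0) N2.N2=(alive,v0) | N1.N0=(alive,v0) N1.N1=(alive,v0) N1.N2=(alive,v0)
Op 2: N0 marks N0=alive -> (alive,v1)
Op 3: gossip N1<->N0 -> N1.N0=(alive,v1) N1.N1=(alive,v0) N1.N2=(alive,v0) | N0.N0=(alive,v1) N0.N1=(alive,v0) N0.N2=(alive,v0)
Op 4: gossip N2<->N0 -> N2.N0=(alive,v1) N2.N1=(alive,v0) N2.N2=(alive,v0) | N0.N0=(alive,v1) N0.N1=(alive,v0) N0.N2=(alive,v0)
Op 5: gossip N2<->N0 -> N2.N0=(alive,v1) N2.N1=(alive,v0) N2.N2=(alive,v0) | N0.N0=(alive,v1) N0.N1=(alive,v0) N0.N2=(alive,v0)
Op 6: gossip N0<->N2 -> N0.N0=(alive,v1) N0.N1=(alive,v0) N0.N2=(alive,v0) | N2.N0=(alive,v1) N2.N1=(alive,v0) N2.N2=(alive,v0)
Op 7: gossip N1<->N0 -> N1.N0=(alive,v1) N1.N1=(alive,v0) N1.N2=(alive,v0) | N0.N0=(alive,v1) N0.N1=(alive,v0) N0.N2=(alive,v0)
Op 8: gossip N1<->N2 -> N1.N0=(alive,v1) N1.N1=(alive,v0) N1.N2=(alive,v0) | N2.N0=(alive,v1) N2.N1=(alive,v0) N2.N2=(alive,v0)

Answer: N0=alive,1 N1=alive,0 N2=alive,0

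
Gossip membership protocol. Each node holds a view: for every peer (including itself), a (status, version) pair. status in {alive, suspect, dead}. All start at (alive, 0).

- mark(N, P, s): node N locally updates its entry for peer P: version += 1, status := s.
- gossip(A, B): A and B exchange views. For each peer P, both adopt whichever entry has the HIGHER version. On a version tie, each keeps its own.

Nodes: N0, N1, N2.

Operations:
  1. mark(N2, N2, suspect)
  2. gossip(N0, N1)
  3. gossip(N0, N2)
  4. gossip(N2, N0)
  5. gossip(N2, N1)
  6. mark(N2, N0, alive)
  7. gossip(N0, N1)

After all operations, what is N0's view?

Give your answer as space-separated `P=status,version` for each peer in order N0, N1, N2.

Answer: N0=alive,0 N1=alive,0 N2=suspect,1

Derivation:
Op 1: N2 marks N2=suspect -> (suspect,v1)
Op 2: gossip N0<->N1 -> N0.N0=(alive,v0) N0.N1=(alive,v0) N0.N2=(alive,v0) | N1.N0=(alive,v0) N1.N1=(alive,v0) N1.N2=(alive,v0)
Op 3: gossip N0<->N2 -> N0.N0=(alive,v0) N0.N1=(alive,v0) N0.N2=(suspect,v1) | N2.N0=(alive,v0) N2.N1=(alive,v0) N2.N2=(suspect,v1)
Op 4: gossip N2<->N0 -> N2.N0=(alive,v0) N2.N1=(alive,v0) N2.N2=(suspect,v1) | N0.N0=(alive,v0) N0.N1=(alive,v0) N0.N2=(suspect,v1)
Op 5: gossip N2<->N1 -> N2.N0=(alive,v0) N2.N1=(alive,v0) N2.N2=(suspect,v1) | N1.N0=(alive,v0) N1.N1=(alive,v0) N1.N2=(suspect,v1)
Op 6: N2 marks N0=alive -> (alive,v1)
Op 7: gossip N0<->N1 -> N0.N0=(alive,v0) N0.N1=(alive,v0) N0.N2=(suspect,v1) | N1.N0=(alive,v0) N1.N1=(alive,v0) N1.N2=(suspect,v1)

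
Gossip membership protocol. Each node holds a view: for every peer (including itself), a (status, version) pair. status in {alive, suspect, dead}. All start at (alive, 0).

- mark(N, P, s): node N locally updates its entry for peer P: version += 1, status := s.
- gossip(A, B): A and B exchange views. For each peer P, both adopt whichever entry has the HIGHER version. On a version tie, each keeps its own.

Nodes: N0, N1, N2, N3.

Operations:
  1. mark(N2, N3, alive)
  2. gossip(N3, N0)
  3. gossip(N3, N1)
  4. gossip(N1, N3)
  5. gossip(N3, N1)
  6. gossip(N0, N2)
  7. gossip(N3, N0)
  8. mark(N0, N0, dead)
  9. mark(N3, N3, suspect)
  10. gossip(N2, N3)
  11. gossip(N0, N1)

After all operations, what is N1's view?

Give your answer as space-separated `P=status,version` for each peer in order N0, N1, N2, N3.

Answer: N0=dead,1 N1=alive,0 N2=alive,0 N3=alive,1

Derivation:
Op 1: N2 marks N3=alive -> (alive,v1)
Op 2: gossip N3<->N0 -> N3.N0=(alive,v0) N3.N1=(alive,v0) N3.N2=(alive,v0) N3.N3=(alive,v0) | N0.N0=(alive,v0) N0.N1=(alive,v0) N0.N2=(alive,v0) N0.N3=(alive,v0)
Op 3: gossip N3<->N1 -> N3.N0=(alive,v0) N3.N1=(alive,v0) N3.N2=(alive,v0) N3.N3=(alive,v0) | N1.N0=(alive,v0) N1.N1=(alive,v0) N1.N2=(alive,v0) N1.N3=(alive,v0)
Op 4: gossip N1<->N3 -> N1.N0=(alive,v0) N1.N1=(alive,v0) N1.N2=(alive,v0) N1.N3=(alive,v0) | N3.N0=(alive,v0) N3.N1=(alive,v0) N3.N2=(alive,v0) N3.N3=(alive,v0)
Op 5: gossip N3<->N1 -> N3.N0=(alive,v0) N3.N1=(alive,v0) N3.N2=(alive,v0) N3.N3=(alive,v0) | N1.N0=(alive,v0) N1.N1=(alive,v0) N1.N2=(alive,v0) N1.N3=(alive,v0)
Op 6: gossip N0<->N2 -> N0.N0=(alive,v0) N0.N1=(alive,v0) N0.N2=(alive,v0) N0.N3=(alive,v1) | N2.N0=(alive,v0) N2.N1=(alive,v0) N2.N2=(alive,v0) N2.N3=(alive,v1)
Op 7: gossip N3<->N0 -> N3.N0=(alive,v0) N3.N1=(alive,v0) N3.N2=(alive,v0) N3.N3=(alive,v1) | N0.N0=(alive,v0) N0.N1=(alive,v0) N0.N2=(alive,v0) N0.N3=(alive,v1)
Op 8: N0 marks N0=dead -> (dead,v1)
Op 9: N3 marks N3=suspect -> (suspect,v2)
Op 10: gossip N2<->N3 -> N2.N0=(alive,v0) N2.N1=(alive,v0) N2.N2=(alive,v0) N2.N3=(suspect,v2) | N3.N0=(alive,v0) N3.N1=(alive,v0) N3.N2=(alive,v0) N3.N3=(suspect,v2)
Op 11: gossip N0<->N1 -> N0.N0=(dead,v1) N0.N1=(alive,v0) N0.N2=(alive,v0) N0.N3=(alive,v1) | N1.N0=(dead,v1) N1.N1=(alive,v0) N1.N2=(alive,v0) N1.N3=(alive,v1)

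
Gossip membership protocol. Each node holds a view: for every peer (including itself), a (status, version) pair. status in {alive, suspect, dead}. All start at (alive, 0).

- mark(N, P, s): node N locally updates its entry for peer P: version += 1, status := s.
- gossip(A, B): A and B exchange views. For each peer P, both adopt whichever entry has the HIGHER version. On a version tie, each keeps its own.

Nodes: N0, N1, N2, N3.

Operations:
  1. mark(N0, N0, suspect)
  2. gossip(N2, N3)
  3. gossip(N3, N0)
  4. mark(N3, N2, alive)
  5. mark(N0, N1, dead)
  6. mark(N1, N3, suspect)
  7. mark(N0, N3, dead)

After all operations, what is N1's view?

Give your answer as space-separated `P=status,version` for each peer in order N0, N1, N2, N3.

Answer: N0=alive,0 N1=alive,0 N2=alive,0 N3=suspect,1

Derivation:
Op 1: N0 marks N0=suspect -> (suspect,v1)
Op 2: gossip N2<->N3 -> N2.N0=(alive,v0) N2.N1=(alive,v0) N2.N2=(alive,v0) N2.N3=(alive,v0) | N3.N0=(alive,v0) N3.N1=(alive,v0) N3.N2=(alive,v0) N3.N3=(alive,v0)
Op 3: gossip N3<->N0 -> N3.N0=(suspect,v1) N3.N1=(alive,v0) N3.N2=(alive,v0) N3.N3=(alive,v0) | N0.N0=(suspect,v1) N0.N1=(alive,v0) N0.N2=(alive,v0) N0.N3=(alive,v0)
Op 4: N3 marks N2=alive -> (alive,v1)
Op 5: N0 marks N1=dead -> (dead,v1)
Op 6: N1 marks N3=suspect -> (suspect,v1)
Op 7: N0 marks N3=dead -> (dead,v1)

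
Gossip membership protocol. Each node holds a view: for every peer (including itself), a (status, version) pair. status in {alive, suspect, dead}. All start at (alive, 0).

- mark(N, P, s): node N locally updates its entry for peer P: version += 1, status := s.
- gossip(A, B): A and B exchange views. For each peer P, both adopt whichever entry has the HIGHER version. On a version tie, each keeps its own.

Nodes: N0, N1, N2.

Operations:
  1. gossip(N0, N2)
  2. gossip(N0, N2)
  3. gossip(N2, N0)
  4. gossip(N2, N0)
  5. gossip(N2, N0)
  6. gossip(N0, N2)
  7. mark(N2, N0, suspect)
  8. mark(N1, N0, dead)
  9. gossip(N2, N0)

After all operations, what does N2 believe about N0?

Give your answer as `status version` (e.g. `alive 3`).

Answer: suspect 1

Derivation:
Op 1: gossip N0<->N2 -> N0.N0=(alive,v0) N0.N1=(alive,v0) N0.N2=(alive,v0) | N2.N0=(alive,v0) N2.N1=(alive,v0) N2.N2=(alive,v0)
Op 2: gossip N0<->N2 -> N0.N0=(alive,v0) N0.N1=(alive,v0) N0.N2=(alive,v0) | N2.N0=(alive,v0) N2.N1=(alive,v0) N2.N2=(alive,v0)
Op 3: gossip N2<->N0 -> N2.N0=(alive,v0) N2.N1=(alive,v0) N2.N2=(alive,v0) | N0.N0=(alive,v0) N0.N1=(alive,v0) N0.N2=(alive,v0)
Op 4: gossip N2<->N0 -> N2.N0=(alive,v0) N2.N1=(alive,v0) N2.N2=(alive,v0) | N0.N0=(alive,v0) N0.N1=(alive,v0) N0.N2=(alive,v0)
Op 5: gossip N2<->N0 -> N2.N0=(alive,v0) N2.N1=(alive,v0) N2.N2=(alive,v0) | N0.N0=(alive,v0) N0.N1=(alive,v0) N0.N2=(alive,v0)
Op 6: gossip N0<->N2 -> N0.N0=(alive,v0) N0.N1=(alive,v0) N0.N2=(alive,v0) | N2.N0=(alive,v0) N2.N1=(alive,v0) N2.N2=(alive,v0)
Op 7: N2 marks N0=suspect -> (suspect,v1)
Op 8: N1 marks N0=dead -> (dead,v1)
Op 9: gossip N2<->N0 -> N2.N0=(suspect,v1) N2.N1=(alive,v0) N2.N2=(alive,v0) | N0.N0=(suspect,v1) N0.N1=(alive,v0) N0.N2=(alive,v0)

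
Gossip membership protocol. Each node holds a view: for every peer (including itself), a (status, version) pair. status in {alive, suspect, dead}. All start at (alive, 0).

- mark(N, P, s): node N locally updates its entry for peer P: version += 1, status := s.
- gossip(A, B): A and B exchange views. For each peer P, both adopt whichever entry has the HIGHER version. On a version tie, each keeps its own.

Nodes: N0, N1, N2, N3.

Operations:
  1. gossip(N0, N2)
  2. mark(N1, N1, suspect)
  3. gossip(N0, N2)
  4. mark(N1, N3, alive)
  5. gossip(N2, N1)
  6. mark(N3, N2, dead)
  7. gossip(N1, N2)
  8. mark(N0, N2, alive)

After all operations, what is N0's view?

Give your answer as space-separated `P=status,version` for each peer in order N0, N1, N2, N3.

Op 1: gossip N0<->N2 -> N0.N0=(alive,v0) N0.N1=(alive,v0) N0.N2=(alive,v0) N0.N3=(alive,v0) | N2.N0=(alive,v0) N2.N1=(alive,v0) N2.N2=(alive,v0) N2.N3=(alive,v0)
Op 2: N1 marks N1=suspect -> (suspect,v1)
Op 3: gossip N0<->N2 -> N0.N0=(alive,v0) N0.N1=(alive,v0) N0.N2=(alive,v0) N0.N3=(alive,v0) | N2.N0=(alive,v0) N2.N1=(alive,v0) N2.N2=(alive,v0) N2.N3=(alive,v0)
Op 4: N1 marks N3=alive -> (alive,v1)
Op 5: gossip N2<->N1 -> N2.N0=(alive,v0) N2.N1=(suspect,v1) N2.N2=(alive,v0) N2.N3=(alive,v1) | N1.N0=(alive,v0) N1.N1=(suspect,v1) N1.N2=(alive,v0) N1.N3=(alive,v1)
Op 6: N3 marks N2=dead -> (dead,v1)
Op 7: gossip N1<->N2 -> N1.N0=(alive,v0) N1.N1=(suspect,v1) N1.N2=(alive,v0) N1.N3=(alive,v1) | N2.N0=(alive,v0) N2.N1=(suspect,v1) N2.N2=(alive,v0) N2.N3=(alive,v1)
Op 8: N0 marks N2=alive -> (alive,v1)

Answer: N0=alive,0 N1=alive,0 N2=alive,1 N3=alive,0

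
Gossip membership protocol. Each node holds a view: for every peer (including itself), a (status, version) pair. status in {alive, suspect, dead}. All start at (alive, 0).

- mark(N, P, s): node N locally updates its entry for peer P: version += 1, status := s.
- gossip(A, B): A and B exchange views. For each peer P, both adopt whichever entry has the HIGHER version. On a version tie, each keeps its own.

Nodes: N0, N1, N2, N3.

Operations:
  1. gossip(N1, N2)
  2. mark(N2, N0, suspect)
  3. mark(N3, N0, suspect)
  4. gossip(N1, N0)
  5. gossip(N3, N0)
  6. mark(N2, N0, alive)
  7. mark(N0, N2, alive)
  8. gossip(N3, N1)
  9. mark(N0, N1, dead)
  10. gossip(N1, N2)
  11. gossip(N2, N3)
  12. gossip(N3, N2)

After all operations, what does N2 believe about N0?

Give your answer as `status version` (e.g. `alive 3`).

Op 1: gossip N1<->N2 -> N1.N0=(alive,v0) N1.N1=(alive,v0) N1.N2=(alive,v0) N1.N3=(alive,v0) | N2.N0=(alive,v0) N2.N1=(alive,v0) N2.N2=(alive,v0) N2.N3=(alive,v0)
Op 2: N2 marks N0=suspect -> (suspect,v1)
Op 3: N3 marks N0=suspect -> (suspect,v1)
Op 4: gossip N1<->N0 -> N1.N0=(alive,v0) N1.N1=(alive,v0) N1.N2=(alive,v0) N1.N3=(alive,v0) | N0.N0=(alive,v0) N0.N1=(alive,v0) N0.N2=(alive,v0) N0.N3=(alive,v0)
Op 5: gossip N3<->N0 -> N3.N0=(suspect,v1) N3.N1=(alive,v0) N3.N2=(alive,v0) N3.N3=(alive,v0) | N0.N0=(suspect,v1) N0.N1=(alive,v0) N0.N2=(alive,v0) N0.N3=(alive,v0)
Op 6: N2 marks N0=alive -> (alive,v2)
Op 7: N0 marks N2=alive -> (alive,v1)
Op 8: gossip N3<->N1 -> N3.N0=(suspect,v1) N3.N1=(alive,v0) N3.N2=(alive,v0) N3.N3=(alive,v0) | N1.N0=(suspect,v1) N1.N1=(alive,v0) N1.N2=(alive,v0) N1.N3=(alive,v0)
Op 9: N0 marks N1=dead -> (dead,v1)
Op 10: gossip N1<->N2 -> N1.N0=(alive,v2) N1.N1=(alive,v0) N1.N2=(alive,v0) N1.N3=(alive,v0) | N2.N0=(alive,v2) N2.N1=(alive,v0) N2.N2=(alive,v0) N2.N3=(alive,v0)
Op 11: gossip N2<->N3 -> N2.N0=(alive,v2) N2.N1=(alive,v0) N2.N2=(alive,v0) N2.N3=(alive,v0) | N3.N0=(alive,v2) N3.N1=(alive,v0) N3.N2=(alive,v0) N3.N3=(alive,v0)
Op 12: gossip N3<->N2 -> N3.N0=(alive,v2) N3.N1=(alive,v0) N3.N2=(alive,v0) N3.N3=(alive,v0) | N2.N0=(alive,v2) N2.N1=(alive,v0) N2.N2=(alive,v0) N2.N3=(alive,v0)

Answer: alive 2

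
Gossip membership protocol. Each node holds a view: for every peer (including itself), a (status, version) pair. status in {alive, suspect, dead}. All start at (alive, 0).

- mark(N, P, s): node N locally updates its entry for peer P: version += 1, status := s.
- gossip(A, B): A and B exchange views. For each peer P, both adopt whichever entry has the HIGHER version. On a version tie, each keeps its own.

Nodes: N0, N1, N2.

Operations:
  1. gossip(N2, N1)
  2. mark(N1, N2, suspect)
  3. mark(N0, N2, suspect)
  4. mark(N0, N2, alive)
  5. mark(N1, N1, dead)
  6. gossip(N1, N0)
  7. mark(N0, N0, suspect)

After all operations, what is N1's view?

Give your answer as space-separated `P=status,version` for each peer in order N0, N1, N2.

Answer: N0=alive,0 N1=dead,1 N2=alive,2

Derivation:
Op 1: gossip N2<->N1 -> N2.N0=(alive,v0) N2.N1=(alive,v0) N2.N2=(alive,v0) | N1.N0=(alive,v0) N1.N1=(alive,v0) N1.N2=(alive,v0)
Op 2: N1 marks N2=suspect -> (suspect,v1)
Op 3: N0 marks N2=suspect -> (suspect,v1)
Op 4: N0 marks N2=alive -> (alive,v2)
Op 5: N1 marks N1=dead -> (dead,v1)
Op 6: gossip N1<->N0 -> N1.N0=(alive,v0) N1.N1=(dead,v1) N1.N2=(alive,v2) | N0.N0=(alive,v0) N0.N1=(dead,v1) N0.N2=(alive,v2)
Op 7: N0 marks N0=suspect -> (suspect,v1)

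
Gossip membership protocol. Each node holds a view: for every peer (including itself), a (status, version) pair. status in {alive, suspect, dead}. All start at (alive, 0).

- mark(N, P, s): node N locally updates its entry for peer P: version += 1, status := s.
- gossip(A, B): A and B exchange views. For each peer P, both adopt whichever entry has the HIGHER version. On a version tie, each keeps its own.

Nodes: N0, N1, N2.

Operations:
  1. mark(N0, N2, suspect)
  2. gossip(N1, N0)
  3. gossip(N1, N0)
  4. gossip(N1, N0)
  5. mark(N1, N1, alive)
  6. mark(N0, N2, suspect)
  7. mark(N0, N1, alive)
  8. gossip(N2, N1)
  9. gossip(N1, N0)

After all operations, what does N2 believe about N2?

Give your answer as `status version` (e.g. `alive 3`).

Answer: suspect 1

Derivation:
Op 1: N0 marks N2=suspect -> (suspect,v1)
Op 2: gossip N1<->N0 -> N1.N0=(alive,v0) N1.N1=(alive,v0) N1.N2=(suspect,v1) | N0.N0=(alive,v0) N0.N1=(alive,v0) N0.N2=(suspect,v1)
Op 3: gossip N1<->N0 -> N1.N0=(alive,v0) N1.N1=(alive,v0) N1.N2=(suspect,v1) | N0.N0=(alive,v0) N0.N1=(alive,v0) N0.N2=(suspect,v1)
Op 4: gossip N1<->N0 -> N1.N0=(alive,v0) N1.N1=(alive,v0) N1.N2=(suspect,v1) | N0.N0=(alive,v0) N0.N1=(alive,v0) N0.N2=(suspect,v1)
Op 5: N1 marks N1=alive -> (alive,v1)
Op 6: N0 marks N2=suspect -> (suspect,v2)
Op 7: N0 marks N1=alive -> (alive,v1)
Op 8: gossip N2<->N1 -> N2.N0=(alive,v0) N2.N1=(alive,v1) N2.N2=(suspect,v1) | N1.N0=(alive,v0) N1.N1=(alive,v1) N1.N2=(suspect,v1)
Op 9: gossip N1<->N0 -> N1.N0=(alive,v0) N1.N1=(alive,v1) N1.N2=(suspect,v2) | N0.N0=(alive,v0) N0.N1=(alive,v1) N0.N2=(suspect,v2)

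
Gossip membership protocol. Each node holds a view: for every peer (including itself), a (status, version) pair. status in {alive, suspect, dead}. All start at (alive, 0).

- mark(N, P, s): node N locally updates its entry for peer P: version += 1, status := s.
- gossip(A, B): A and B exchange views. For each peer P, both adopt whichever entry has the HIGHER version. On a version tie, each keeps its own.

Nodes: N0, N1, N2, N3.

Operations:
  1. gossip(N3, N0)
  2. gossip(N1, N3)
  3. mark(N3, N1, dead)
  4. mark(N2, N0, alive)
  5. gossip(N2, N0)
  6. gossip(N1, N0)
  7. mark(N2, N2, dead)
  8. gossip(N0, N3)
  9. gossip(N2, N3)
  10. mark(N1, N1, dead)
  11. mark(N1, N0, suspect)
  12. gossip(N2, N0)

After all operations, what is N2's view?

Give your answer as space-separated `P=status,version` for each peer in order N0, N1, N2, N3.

Op 1: gossip N3<->N0 -> N3.N0=(alive,v0) N3.N1=(alive,v0) N3.N2=(alive,v0) N3.N3=(alive,v0) | N0.N0=(alive,v0) N0.N1=(alive,v0) N0.N2=(alive,v0) N0.N3=(alive,v0)
Op 2: gossip N1<->N3 -> N1.N0=(alive,v0) N1.N1=(alive,v0) N1.N2=(alive,v0) N1.N3=(alive,v0) | N3.N0=(alive,v0) N3.N1=(alive,v0) N3.N2=(alive,v0) N3.N3=(alive,v0)
Op 3: N3 marks N1=dead -> (dead,v1)
Op 4: N2 marks N0=alive -> (alive,v1)
Op 5: gossip N2<->N0 -> N2.N0=(alive,v1) N2.N1=(alive,v0) N2.N2=(alive,v0) N2.N3=(alive,v0) | N0.N0=(alive,v1) N0.N1=(alive,v0) N0.N2=(alive,v0) N0.N3=(alive,v0)
Op 6: gossip N1<->N0 -> N1.N0=(alive,v1) N1.N1=(alive,v0) N1.N2=(alive,v0) N1.N3=(alive,v0) | N0.N0=(alive,v1) N0.N1=(alive,v0) N0.N2=(alive,v0) N0.N3=(alive,v0)
Op 7: N2 marks N2=dead -> (dead,v1)
Op 8: gossip N0<->N3 -> N0.N0=(alive,v1) N0.N1=(dead,v1) N0.N2=(alive,v0) N0.N3=(alive,v0) | N3.N0=(alive,v1) N3.N1=(dead,v1) N3.N2=(alive,v0) N3.N3=(alive,v0)
Op 9: gossip N2<->N3 -> N2.N0=(alive,v1) N2.N1=(dead,v1) N2.N2=(dead,v1) N2.N3=(alive,v0) | N3.N0=(alive,v1) N3.N1=(dead,v1) N3.N2=(dead,v1) N3.N3=(alive,v0)
Op 10: N1 marks N1=dead -> (dead,v1)
Op 11: N1 marks N0=suspect -> (suspect,v2)
Op 12: gossip N2<->N0 -> N2.N0=(alive,v1) N2.N1=(dead,v1) N2.N2=(dead,v1) N2.N3=(alive,v0) | N0.N0=(alive,v1) N0.N1=(dead,v1) N0.N2=(dead,v1) N0.N3=(alive,v0)

Answer: N0=alive,1 N1=dead,1 N2=dead,1 N3=alive,0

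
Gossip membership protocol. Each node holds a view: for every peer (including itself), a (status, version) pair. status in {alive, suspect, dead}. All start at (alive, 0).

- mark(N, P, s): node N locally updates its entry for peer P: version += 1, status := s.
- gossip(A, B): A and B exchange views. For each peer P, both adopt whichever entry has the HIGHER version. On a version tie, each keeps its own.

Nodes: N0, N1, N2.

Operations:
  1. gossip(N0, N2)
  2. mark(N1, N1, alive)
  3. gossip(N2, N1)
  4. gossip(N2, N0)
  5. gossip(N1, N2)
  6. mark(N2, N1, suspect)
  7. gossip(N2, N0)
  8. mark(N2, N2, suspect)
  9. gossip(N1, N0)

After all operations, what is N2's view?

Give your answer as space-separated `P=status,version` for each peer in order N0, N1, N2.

Op 1: gossip N0<->N2 -> N0.N0=(alive,v0) N0.N1=(alive,v0) N0.N2=(alive,v0) | N2.N0=(alive,v0) N2.N1=(alive,v0) N2.N2=(alive,v0)
Op 2: N1 marks N1=alive -> (alive,v1)
Op 3: gossip N2<->N1 -> N2.N0=(alive,v0) N2.N1=(alive,v1) N2.N2=(alive,v0) | N1.N0=(alive,v0) N1.N1=(alive,v1) N1.N2=(alive,v0)
Op 4: gossip N2<->N0 -> N2.N0=(alive,v0) N2.N1=(alive,v1) N2.N2=(alive,v0) | N0.N0=(alive,v0) N0.N1=(alive,v1) N0.N2=(alive,v0)
Op 5: gossip N1<->N2 -> N1.N0=(alive,v0) N1.N1=(alive,v1) N1.N2=(alive,v0) | N2.N0=(alive,v0) N2.N1=(alive,v1) N2.N2=(alive,v0)
Op 6: N2 marks N1=suspect -> (suspect,v2)
Op 7: gossip N2<->N0 -> N2.N0=(alive,v0) N2.N1=(suspect,v2) N2.N2=(alive,v0) | N0.N0=(alive,v0) N0.N1=(suspect,v2) N0.N2=(alive,v0)
Op 8: N2 marks N2=suspect -> (suspect,v1)
Op 9: gossip N1<->N0 -> N1.N0=(alive,v0) N1.N1=(suspect,v2) N1.N2=(alive,v0) | N0.N0=(alive,v0) N0.N1=(suspect,v2) N0.N2=(alive,v0)

Answer: N0=alive,0 N1=suspect,2 N2=suspect,1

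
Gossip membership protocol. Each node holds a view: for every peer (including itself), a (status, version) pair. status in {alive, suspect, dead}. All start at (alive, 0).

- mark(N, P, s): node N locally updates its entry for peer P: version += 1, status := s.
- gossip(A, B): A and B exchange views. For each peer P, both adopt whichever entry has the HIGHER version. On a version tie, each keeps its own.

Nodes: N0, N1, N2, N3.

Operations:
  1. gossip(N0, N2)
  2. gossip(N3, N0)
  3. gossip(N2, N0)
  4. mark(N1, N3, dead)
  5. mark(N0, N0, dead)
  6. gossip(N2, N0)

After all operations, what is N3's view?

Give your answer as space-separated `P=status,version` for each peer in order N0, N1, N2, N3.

Answer: N0=alive,0 N1=alive,0 N2=alive,0 N3=alive,0

Derivation:
Op 1: gossip N0<->N2 -> N0.N0=(alive,v0) N0.N1=(alive,v0) N0.N2=(alive,v0) N0.N3=(alive,v0) | N2.N0=(alive,v0) N2.N1=(alive,v0) N2.N2=(alive,v0) N2.N3=(alive,v0)
Op 2: gossip N3<->N0 -> N3.N0=(alive,v0) N3.N1=(alive,v0) N3.N2=(alive,v0) N3.N3=(alive,v0) | N0.N0=(alive,v0) N0.N1=(alive,v0) N0.N2=(alive,v0) N0.N3=(alive,v0)
Op 3: gossip N2<->N0 -> N2.N0=(alive,v0) N2.N1=(alive,v0) N2.N2=(alive,v0) N2.N3=(alive,v0) | N0.N0=(alive,v0) N0.N1=(alive,v0) N0.N2=(alive,v0) N0.N3=(alive,v0)
Op 4: N1 marks N3=dead -> (dead,v1)
Op 5: N0 marks N0=dead -> (dead,v1)
Op 6: gossip N2<->N0 -> N2.N0=(dead,v1) N2.N1=(alive,v0) N2.N2=(alive,v0) N2.N3=(alive,v0) | N0.N0=(dead,v1) N0.N1=(alive,v0) N0.N2=(alive,v0) N0.N3=(alive,v0)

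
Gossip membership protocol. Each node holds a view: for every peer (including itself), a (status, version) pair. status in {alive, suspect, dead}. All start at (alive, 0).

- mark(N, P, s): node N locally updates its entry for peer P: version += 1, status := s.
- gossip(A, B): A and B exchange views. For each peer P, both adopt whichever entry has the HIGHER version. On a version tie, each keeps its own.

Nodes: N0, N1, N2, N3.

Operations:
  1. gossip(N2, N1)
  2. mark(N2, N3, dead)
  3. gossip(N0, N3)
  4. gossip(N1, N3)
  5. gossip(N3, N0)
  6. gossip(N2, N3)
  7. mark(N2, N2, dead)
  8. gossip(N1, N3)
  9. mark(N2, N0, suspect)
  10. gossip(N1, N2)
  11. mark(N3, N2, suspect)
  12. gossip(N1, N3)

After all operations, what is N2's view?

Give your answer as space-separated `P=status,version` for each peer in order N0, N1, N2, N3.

Op 1: gossip N2<->N1 -> N2.N0=(alive,v0) N2.N1=(alive,v0) N2.N2=(alive,v0) N2.N3=(alive,v0) | N1.N0=(alive,v0) N1.N1=(alive,v0) N1.N2=(alive,v0) N1.N3=(alive,v0)
Op 2: N2 marks N3=dead -> (dead,v1)
Op 3: gossip N0<->N3 -> N0.N0=(alive,v0) N0.N1=(alive,v0) N0.N2=(alive,v0) N0.N3=(alive,v0) | N3.N0=(alive,v0) N3.N1=(alive,v0) N3.N2=(alive,v0) N3.N3=(alive,v0)
Op 4: gossip N1<->N3 -> N1.N0=(alive,v0) N1.N1=(alive,v0) N1.N2=(alive,v0) N1.N3=(alive,v0) | N3.N0=(alive,v0) N3.N1=(alive,v0) N3.N2=(alive,v0) N3.N3=(alive,v0)
Op 5: gossip N3<->N0 -> N3.N0=(alive,v0) N3.N1=(alive,v0) N3.N2=(alive,v0) N3.N3=(alive,v0) | N0.N0=(alive,v0) N0.N1=(alive,v0) N0.N2=(alive,v0) N0.N3=(alive,v0)
Op 6: gossip N2<->N3 -> N2.N0=(alive,v0) N2.N1=(alive,v0) N2.N2=(alive,v0) N2.N3=(dead,v1) | N3.N0=(alive,v0) N3.N1=(alive,v0) N3.N2=(alive,v0) N3.N3=(dead,v1)
Op 7: N2 marks N2=dead -> (dead,v1)
Op 8: gossip N1<->N3 -> N1.N0=(alive,v0) N1.N1=(alive,v0) N1.N2=(alive,v0) N1.N3=(dead,v1) | N3.N0=(alive,v0) N3.N1=(alive,v0) N3.N2=(alive,v0) N3.N3=(dead,v1)
Op 9: N2 marks N0=suspect -> (suspect,v1)
Op 10: gossip N1<->N2 -> N1.N0=(suspect,v1) N1.N1=(alive,v0) N1.N2=(dead,v1) N1.N3=(dead,v1) | N2.N0=(suspect,v1) N2.N1=(alive,v0) N2.N2=(dead,v1) N2.N3=(dead,v1)
Op 11: N3 marks N2=suspect -> (suspect,v1)
Op 12: gossip N1<->N3 -> N1.N0=(suspect,v1) N1.N1=(alive,v0) N1.N2=(dead,v1) N1.N3=(dead,v1) | N3.N0=(suspect,v1) N3.N1=(alive,v0) N3.N2=(suspect,v1) N3.N3=(dead,v1)

Answer: N0=suspect,1 N1=alive,0 N2=dead,1 N3=dead,1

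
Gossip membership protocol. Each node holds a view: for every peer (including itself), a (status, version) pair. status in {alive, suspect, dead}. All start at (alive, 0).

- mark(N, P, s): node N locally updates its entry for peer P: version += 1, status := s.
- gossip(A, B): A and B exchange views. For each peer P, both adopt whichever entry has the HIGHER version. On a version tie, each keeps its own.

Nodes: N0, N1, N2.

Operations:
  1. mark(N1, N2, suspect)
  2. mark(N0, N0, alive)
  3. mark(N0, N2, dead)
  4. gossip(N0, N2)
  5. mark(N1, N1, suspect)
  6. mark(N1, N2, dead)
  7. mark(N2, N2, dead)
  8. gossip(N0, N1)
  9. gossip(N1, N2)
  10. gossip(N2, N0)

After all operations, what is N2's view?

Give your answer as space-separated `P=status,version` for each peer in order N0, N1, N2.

Answer: N0=alive,1 N1=suspect,1 N2=dead,2

Derivation:
Op 1: N1 marks N2=suspect -> (suspect,v1)
Op 2: N0 marks N0=alive -> (alive,v1)
Op 3: N0 marks N2=dead -> (dead,v1)
Op 4: gossip N0<->N2 -> N0.N0=(alive,v1) N0.N1=(alive,v0) N0.N2=(dead,v1) | N2.N0=(alive,v1) N2.N1=(alive,v0) N2.N2=(dead,v1)
Op 5: N1 marks N1=suspect -> (suspect,v1)
Op 6: N1 marks N2=dead -> (dead,v2)
Op 7: N2 marks N2=dead -> (dead,v2)
Op 8: gossip N0<->N1 -> N0.N0=(alive,v1) N0.N1=(suspect,v1) N0.N2=(dead,v2) | N1.N0=(alive,v1) N1.N1=(suspect,v1) N1.N2=(dead,v2)
Op 9: gossip N1<->N2 -> N1.N0=(alive,v1) N1.N1=(suspect,v1) N1.N2=(dead,v2) | N2.N0=(alive,v1) N2.N1=(suspect,v1) N2.N2=(dead,v2)
Op 10: gossip N2<->N0 -> N2.N0=(alive,v1) N2.N1=(suspect,v1) N2.N2=(dead,v2) | N0.N0=(alive,v1) N0.N1=(suspect,v1) N0.N2=(dead,v2)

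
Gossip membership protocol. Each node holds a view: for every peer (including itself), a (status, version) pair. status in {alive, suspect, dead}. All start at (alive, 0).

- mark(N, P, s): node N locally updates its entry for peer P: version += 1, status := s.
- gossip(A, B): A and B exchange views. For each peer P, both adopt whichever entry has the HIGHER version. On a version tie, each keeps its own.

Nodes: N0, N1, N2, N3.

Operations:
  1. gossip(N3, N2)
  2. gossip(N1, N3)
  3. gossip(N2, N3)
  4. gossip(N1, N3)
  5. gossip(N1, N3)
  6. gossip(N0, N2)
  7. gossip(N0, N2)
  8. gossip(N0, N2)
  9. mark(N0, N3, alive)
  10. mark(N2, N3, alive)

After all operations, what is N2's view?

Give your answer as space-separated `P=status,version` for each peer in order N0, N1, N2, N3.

Op 1: gossip N3<->N2 -> N3.N0=(alive,v0) N3.N1=(alive,v0) N3.N2=(alive,v0) N3.N3=(alive,v0) | N2.N0=(alive,v0) N2.N1=(alive,v0) N2.N2=(alive,v0) N2.N3=(alive,v0)
Op 2: gossip N1<->N3 -> N1.N0=(alive,v0) N1.N1=(alive,v0) N1.N2=(alive,v0) N1.N3=(alive,v0) | N3.N0=(alive,v0) N3.N1=(alive,v0) N3.N2=(alive,v0) N3.N3=(alive,v0)
Op 3: gossip N2<->N3 -> N2.N0=(alive,v0) N2.N1=(alive,v0) N2.N2=(alive,v0) N2.N3=(alive,v0) | N3.N0=(alive,v0) N3.N1=(alive,v0) N3.N2=(alive,v0) N3.N3=(alive,v0)
Op 4: gossip N1<->N3 -> N1.N0=(alive,v0) N1.N1=(alive,v0) N1.N2=(alive,v0) N1.N3=(alive,v0) | N3.N0=(alive,v0) N3.N1=(alive,v0) N3.N2=(alive,v0) N3.N3=(alive,v0)
Op 5: gossip N1<->N3 -> N1.N0=(alive,v0) N1.N1=(alive,v0) N1.N2=(alive,v0) N1.N3=(alive,v0) | N3.N0=(alive,v0) N3.N1=(alive,v0) N3.N2=(alive,v0) N3.N3=(alive,v0)
Op 6: gossip N0<->N2 -> N0.N0=(alive,v0) N0.N1=(alive,v0) N0.N2=(alive,v0) N0.N3=(alive,v0) | N2.N0=(alive,v0) N2.N1=(alive,v0) N2.N2=(alive,v0) N2.N3=(alive,v0)
Op 7: gossip N0<->N2 -> N0.N0=(alive,v0) N0.N1=(alive,v0) N0.N2=(alive,v0) N0.N3=(alive,v0) | N2.N0=(alive,v0) N2.N1=(alive,v0) N2.N2=(alive,v0) N2.N3=(alive,v0)
Op 8: gossip N0<->N2 -> N0.N0=(alive,v0) N0.N1=(alive,v0) N0.N2=(alive,v0) N0.N3=(alive,v0) | N2.N0=(alive,v0) N2.N1=(alive,v0) N2.N2=(alive,v0) N2.N3=(alive,v0)
Op 9: N0 marks N3=alive -> (alive,v1)
Op 10: N2 marks N3=alive -> (alive,v1)

Answer: N0=alive,0 N1=alive,0 N2=alive,0 N3=alive,1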